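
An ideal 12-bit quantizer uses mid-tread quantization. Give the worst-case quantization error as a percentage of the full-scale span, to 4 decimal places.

0.0122 %

Rounding → worst-case error = ½ LSB = V_FS/2^13, so 100/8192 = 0.012207 % of full scale.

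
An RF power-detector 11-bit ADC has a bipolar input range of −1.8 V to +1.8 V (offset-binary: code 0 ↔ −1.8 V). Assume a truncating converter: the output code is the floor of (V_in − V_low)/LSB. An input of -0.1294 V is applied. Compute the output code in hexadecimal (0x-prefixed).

With 2048 levels over 3.6 V, one step is 1.758 mV.
(-0.1294 − (−1.8)) / 0.00175781 = 950.386 LSBs.
So the output code is 950.
In hexadecimal (0x-prefixed): 0x3B6.

code 0x3B6 (decimal 950)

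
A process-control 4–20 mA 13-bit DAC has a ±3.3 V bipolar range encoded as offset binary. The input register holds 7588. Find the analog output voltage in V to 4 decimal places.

LSB = 6.6 V / 2^13 = 0.806 mV.
V_out = (−3.3) + 7588 × 0.000805664 V = 2.81338 V.

2.8134 V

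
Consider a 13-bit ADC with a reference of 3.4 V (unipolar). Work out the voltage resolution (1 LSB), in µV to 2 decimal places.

Full-scale span = 3.4 V.
LSB = 3.4 / 2^13 = 3.4 / 8192 = 0.000415039 V = 415.04 µV.

415.04 µV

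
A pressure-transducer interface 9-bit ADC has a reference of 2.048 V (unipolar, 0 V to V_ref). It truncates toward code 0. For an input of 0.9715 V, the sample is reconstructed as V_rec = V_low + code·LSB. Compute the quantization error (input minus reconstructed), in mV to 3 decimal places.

LSB = 2.048/2^9 = 4.000 mV.
Scaled input = 242.8750 LSBs, so code = 242.
V_rec = 0 + 242·0.004 = 0.968 V.
Difference: 0.0035 V → 3.500 mV.

3.500 mV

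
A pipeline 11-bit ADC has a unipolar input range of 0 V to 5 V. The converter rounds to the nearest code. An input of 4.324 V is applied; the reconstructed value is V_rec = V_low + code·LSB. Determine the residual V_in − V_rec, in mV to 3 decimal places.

0.270 mV

Step size: 5 V ÷ 2^11 = 2.441 mV.
(V_in − V_low)/LSB = (4.324 − 0)/0.00244141 = 1771.1104 → code 1771 (round).
Code 1771 maps back to 0 + 1771×0.00244141 V = 4.3237305 V.
Error = 4.324 − 4.3237305 = 0.000269531 V = 0.270 mV.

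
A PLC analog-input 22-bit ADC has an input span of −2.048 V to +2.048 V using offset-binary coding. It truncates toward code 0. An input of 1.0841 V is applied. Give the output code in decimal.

code 3207270

LSB = 4.096 V / 4194304 = 0.98 µV.
(V_in − V_low)/LSB = (1.0841 − (−2.048)) / 9.76563e-07 = 3207270.400.
⌊·⌋(3207270.400) = 3207270.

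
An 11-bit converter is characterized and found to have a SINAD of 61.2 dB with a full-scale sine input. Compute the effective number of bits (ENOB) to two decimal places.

9.87 bits

ENOB = (SINAD − 1.76) / 6.02 = (61.2 − 1.76)/6.02 = 9.874.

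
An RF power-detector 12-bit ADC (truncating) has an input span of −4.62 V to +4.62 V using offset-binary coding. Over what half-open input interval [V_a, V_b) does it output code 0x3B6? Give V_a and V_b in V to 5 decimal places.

LSB = 9.24/2^12 = 2.256 mV.
Code 0x3B6 = 950 decimal.
V_a = V_low + 950·LSB = -2.47693 V; V_b = V_low + 951·LSB = -2.47468 V.

[-2.47693 V, -2.47468 V)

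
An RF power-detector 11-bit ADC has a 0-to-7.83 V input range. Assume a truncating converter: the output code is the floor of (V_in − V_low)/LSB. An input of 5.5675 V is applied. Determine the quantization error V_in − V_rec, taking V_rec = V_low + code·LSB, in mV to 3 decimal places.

One LSB is 7.83 V / 2048 = 3.823 mV.
(V_in − V_low)/LSB = (5.5675 − 0)/0.00382324 = 1456.2248 → code 1456 (floor).
Reconstructed: 5.5666406 V.
Difference: 0.000859375 V → 0.859 mV.

0.859 mV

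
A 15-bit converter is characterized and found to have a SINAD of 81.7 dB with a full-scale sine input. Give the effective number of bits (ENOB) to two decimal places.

13.28 bits

ENOB = (SINAD − 1.76) / 6.02 = (81.7 − 1.76)/6.02 = 13.279.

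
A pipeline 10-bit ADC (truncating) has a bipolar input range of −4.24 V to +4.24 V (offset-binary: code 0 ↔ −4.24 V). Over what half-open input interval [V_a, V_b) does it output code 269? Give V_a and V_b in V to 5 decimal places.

LSB = 8.48/2^10 = 8.281 mV.
V_a = V_low + 269·LSB = -2.01234 V; V_b = V_low + 270·LSB = -2.00406 V.

[-2.01234 V, -2.00406 V)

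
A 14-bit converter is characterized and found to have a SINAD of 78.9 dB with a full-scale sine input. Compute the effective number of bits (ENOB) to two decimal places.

ENOB = (SINAD − 1.76) / 6.02 = (78.9 − 1.76)/6.02 = 12.814.

12.81 bits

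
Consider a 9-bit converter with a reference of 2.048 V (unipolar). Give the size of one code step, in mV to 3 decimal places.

4.000 mV

Full-scale span = 2.048 V.
LSB = 2.048 / 2^9 = 2.048 / 512 = 0.004 V = 4.000 mV.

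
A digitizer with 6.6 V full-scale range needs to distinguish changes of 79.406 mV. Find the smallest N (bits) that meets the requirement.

7 bits

Number of steps required ≥ 6.6 V / 79.406 mV = 83.12.
Need 2^N ≥ 83.12; 2^6 = 64, 2^7 = 128.
Minimum N = 7.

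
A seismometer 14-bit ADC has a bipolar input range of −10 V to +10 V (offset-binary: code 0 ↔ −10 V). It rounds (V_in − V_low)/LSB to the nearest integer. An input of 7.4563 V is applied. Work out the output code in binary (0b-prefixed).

With 16384 levels over 20 V, one step is 1.221 mV.
(7.4563 − (−10)) / 0.0012207 = 14300.201 LSBs.
Round → code 14300.
In binary (0b-prefixed): 0b11011111011100.

code 0b11011111011100 (decimal 14300)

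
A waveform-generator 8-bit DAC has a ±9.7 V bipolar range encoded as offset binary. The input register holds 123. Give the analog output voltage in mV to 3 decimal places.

LSB = 19.4 V / 2^8 = 75.781 mV.
V_out = (−9.7) + 123 × 0.0757812 V = -0.378906 V.
= -378.906 mV.

-378.906 mV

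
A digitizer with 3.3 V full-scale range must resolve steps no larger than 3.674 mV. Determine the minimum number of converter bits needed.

Number of steps required ≥ 3.3 V / 3.674 mV = 898.20.
Need 2^N ≥ 898.20; 2^9 = 512, 2^10 = 1024.
Minimum N = 10.

10 bits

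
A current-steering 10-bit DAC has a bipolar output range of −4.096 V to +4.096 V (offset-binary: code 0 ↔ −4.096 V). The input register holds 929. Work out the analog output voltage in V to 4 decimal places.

3.3360 V

LSB = 8.192 V / 2^10 = 8.000 mV.
V_out = (−4.096) + 929 × 0.008 V = 3.336 V.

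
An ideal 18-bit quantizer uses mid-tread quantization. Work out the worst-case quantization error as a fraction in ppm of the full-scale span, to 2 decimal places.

1.91 ppm

Rounding → worst-case error = ½ LSB = V_FS/2^19, so 1e+06/524288 = 1.90735 ppm of full scale.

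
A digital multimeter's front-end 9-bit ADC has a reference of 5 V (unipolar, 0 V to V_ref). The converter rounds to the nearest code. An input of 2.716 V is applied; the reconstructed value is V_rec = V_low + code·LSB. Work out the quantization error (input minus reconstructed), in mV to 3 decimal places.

1.156 mV

One LSB is 5 V / 512 = 9.766 mV.
Scaled input = 278.1184 LSBs, so code = 278.
Code 278 maps back to 0 + 278×0.00976562 V = 2.7148438 V.
Error = 2.716 − 2.7148438 = 0.00115625 V = 1.156 mV.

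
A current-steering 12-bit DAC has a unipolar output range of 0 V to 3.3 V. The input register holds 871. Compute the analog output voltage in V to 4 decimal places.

LSB = 3.3 V / 2^12 = 0.806 mV.
V_out = 0 + 871 × 0.000805664 V = 0.701733 V.

0.7017 V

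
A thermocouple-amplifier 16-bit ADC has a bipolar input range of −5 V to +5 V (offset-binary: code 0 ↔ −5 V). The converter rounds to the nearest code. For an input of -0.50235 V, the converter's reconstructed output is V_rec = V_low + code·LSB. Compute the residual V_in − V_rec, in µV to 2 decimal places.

Step size: 10 V ÷ 2^16 = 152.59 µV.
Scaled input = 29475.7990 LSBs, so code = 29476.
V_rec = (−5) + 29476·0.000152588 = -0.50231934 V.
V_in − V_rec = -3.06641e-05 V = -30.66 µV.

-30.66 µV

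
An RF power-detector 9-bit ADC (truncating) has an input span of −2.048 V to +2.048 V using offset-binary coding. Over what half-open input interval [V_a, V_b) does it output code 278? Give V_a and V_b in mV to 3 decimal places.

[176.000 mV, 184.000 mV)

LSB = 4.096/2^9 = 8.000 mV.
V_a = V_low + 278·LSB = 0.176 V; V_b = V_low + 279·LSB = 0.184 V.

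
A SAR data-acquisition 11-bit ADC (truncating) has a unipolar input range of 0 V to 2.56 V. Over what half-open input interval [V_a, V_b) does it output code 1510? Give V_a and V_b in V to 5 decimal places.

LSB = 2.56/2^11 = 1.250 mV.
V_a = V_low + 1510·LSB = 1.8875 V; V_b = V_low + 1511·LSB = 1.88875 V.

[1.88750 V, 1.88875 V)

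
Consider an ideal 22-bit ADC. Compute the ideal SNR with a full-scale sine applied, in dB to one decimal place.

SNR ≈ 6.02·N + 1.76 dB = 6.02·22 + 1.76 = 134.20 dB.

134.2 dB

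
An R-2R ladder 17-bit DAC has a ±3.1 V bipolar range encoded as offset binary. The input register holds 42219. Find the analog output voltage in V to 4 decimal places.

-1.1029 V

LSB = 6.2 V / 2^17 = 47.30 µV.
V_out = (−3.1) + 42219 × 4.73022e-05 V = -1.10295 V.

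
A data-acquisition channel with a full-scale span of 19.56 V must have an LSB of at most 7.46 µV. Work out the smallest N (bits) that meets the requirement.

22 bits

Number of steps required ≥ 19.56 V / 7.46 µV = 2621983.91.
Need 2^N ≥ 2621983.91; 2^21 = 2097152, 2^22 = 4194304.
Minimum N = 22.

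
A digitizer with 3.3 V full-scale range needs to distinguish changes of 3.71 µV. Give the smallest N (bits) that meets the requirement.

Number of steps required ≥ 3.3 V / 3.71 µV = 889487.87.
Need 2^N ≥ 889487.87; 2^19 = 524288, 2^20 = 1048576.
Minimum N = 20.

20 bits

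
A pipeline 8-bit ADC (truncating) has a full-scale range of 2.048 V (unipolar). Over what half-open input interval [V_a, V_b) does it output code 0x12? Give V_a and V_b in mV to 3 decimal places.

[144.000 mV, 152.000 mV)

LSB = 2.048/2^8 = 8.000 mV.
Code 0x12 = 18 decimal.
V_a = V_low + 18·LSB = 0.144 V; V_b = V_low + 19·LSB = 0.152 V.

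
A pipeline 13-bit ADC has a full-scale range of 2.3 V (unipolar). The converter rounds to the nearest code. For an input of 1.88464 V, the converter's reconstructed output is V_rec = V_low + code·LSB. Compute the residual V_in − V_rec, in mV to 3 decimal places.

-0.113 mV

Step size: 2.3 V ÷ 2^13 = 280.76 µV.
(V_in − V_low)/LSB = (1.88464 − 0)/0.000280762 = 6712.5960 → code 6713 (round).
Code 6713 maps back to 0 + 6713×0.000280762 V = 1.8847534 V.
Difference: -0.000113418 V → -0.113 mV.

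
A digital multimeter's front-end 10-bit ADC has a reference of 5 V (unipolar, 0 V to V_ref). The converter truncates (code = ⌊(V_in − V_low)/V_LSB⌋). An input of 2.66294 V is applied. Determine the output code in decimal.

LSB = 5 V / 1024 = 4.883 mV.
Input sits at 545.370 steps above V_low.
So the output code is 545.

code 545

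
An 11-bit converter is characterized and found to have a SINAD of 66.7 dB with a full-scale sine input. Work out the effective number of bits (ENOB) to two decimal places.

10.79 bits

ENOB = (SINAD − 1.76) / 6.02 = (66.7 − 1.76)/6.02 = 10.787.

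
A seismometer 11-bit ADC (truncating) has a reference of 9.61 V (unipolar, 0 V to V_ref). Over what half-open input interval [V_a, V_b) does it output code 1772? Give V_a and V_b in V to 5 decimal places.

LSB = 9.61/2^11 = 4.692 mV.
V_a = V_low + 1772·LSB = 8.3149 V; V_b = V_low + 1773·LSB = 8.31959 V.

[8.31490 V, 8.31959 V)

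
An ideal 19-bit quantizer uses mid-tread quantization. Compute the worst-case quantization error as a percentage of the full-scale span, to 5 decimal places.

0.00010 %

Rounding → worst-case error = ½ LSB = V_FS/2^20, so 100/1048576 = 9.53674e-05 % of full scale.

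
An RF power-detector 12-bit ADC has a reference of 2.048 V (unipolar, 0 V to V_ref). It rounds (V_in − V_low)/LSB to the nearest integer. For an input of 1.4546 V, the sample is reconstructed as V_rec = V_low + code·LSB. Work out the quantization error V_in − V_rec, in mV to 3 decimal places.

0.100 mV

One LSB is 2.048 V / 4096 = 0.500 mV.
(V_in − V_low)/LSB = (1.4546 − 0)/0.0005 = 2909.2000 → code 2909 (round).
Code 2909 maps back to 0 + 2909×0.0005 V = 1.4545 V.
Error = 1.4546 − 1.4545 = 0.0001 V = 0.100 mV.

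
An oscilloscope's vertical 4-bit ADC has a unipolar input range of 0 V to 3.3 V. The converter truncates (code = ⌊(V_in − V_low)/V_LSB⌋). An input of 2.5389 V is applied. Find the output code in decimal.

code 12

Full-scale span = 3.3 V; LSB = 3.3/2^4 = 206.250 mV.
Input sits at 12.310 steps above V_low.
⌊·⌋(12.310) = 12.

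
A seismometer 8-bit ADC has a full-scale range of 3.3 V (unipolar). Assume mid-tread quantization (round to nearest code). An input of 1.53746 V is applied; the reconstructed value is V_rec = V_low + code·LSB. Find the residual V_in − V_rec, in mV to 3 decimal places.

One LSB is 3.3 V / 256 = 12.891 mV.
Scaled input = 119.2696 LSBs, so code = 119.
Reconstructed: 1.5339844 V.
Error = 1.53746 − 1.5339844 = 0.00347562 V = 3.476 mV.

3.476 mV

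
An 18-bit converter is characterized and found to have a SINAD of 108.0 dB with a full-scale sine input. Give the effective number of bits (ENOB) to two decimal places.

ENOB = (SINAD − 1.76) / 6.02 = (108.0 − 1.76)/6.02 = 17.648.

17.65 bits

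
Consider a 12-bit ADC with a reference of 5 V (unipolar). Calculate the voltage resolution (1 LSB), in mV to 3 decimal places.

1.221 mV

Full-scale span = 5 V.
LSB = 5 / 2^12 = 5 / 4096 = 0.0012207 V = 1.221 mV.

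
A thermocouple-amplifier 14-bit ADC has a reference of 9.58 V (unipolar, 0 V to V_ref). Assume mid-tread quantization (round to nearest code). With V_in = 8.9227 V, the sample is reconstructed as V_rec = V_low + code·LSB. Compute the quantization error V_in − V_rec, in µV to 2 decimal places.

One LSB is 9.58 V / 16384 = 0.585 mV.
(8.9227 − 0)/0.000584717 = 15259.8661; round gives code 15260.
Code 15260 maps back to 0 + 15260×0.000584717 V = 8.9227783 V.
V_in − V_rec = -7.83203e-05 V = -78.32 µV.

-78.32 µV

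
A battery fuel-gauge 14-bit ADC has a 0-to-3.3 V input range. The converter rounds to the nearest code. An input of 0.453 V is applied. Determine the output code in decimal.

LSB = 3.3 V / 16384 = 201.42 µV.
(V_in − V_low)/LSB = (0.453 − 0) / 0.000201416 = 2249.076.
So the output code is 2249.

code 2249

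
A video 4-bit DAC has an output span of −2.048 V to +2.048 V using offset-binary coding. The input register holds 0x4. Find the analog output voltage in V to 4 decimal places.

LSB = 4.096 V / 2^4 = 256.000 mV.
Code 0x4 = 4 decimal.
V_out = (−2.048) + 4 × 0.256 V = -1.024 V.

-1.0240 V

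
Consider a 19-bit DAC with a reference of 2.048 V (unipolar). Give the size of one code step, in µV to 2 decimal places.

Full-scale span = 2.048 V.
LSB = 2.048 / 2^19 = 2.048 / 524288 = 3.90625e-06 V = 3.91 µV.

3.91 µV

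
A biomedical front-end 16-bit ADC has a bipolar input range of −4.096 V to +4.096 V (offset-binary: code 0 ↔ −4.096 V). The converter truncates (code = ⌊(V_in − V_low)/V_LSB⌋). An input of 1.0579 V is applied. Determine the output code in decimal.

With 65536 levels over 8.192 V, one step is 125.00 µV.
(1.0579 − (−4.096)) / 0.000125 = 41231.200 LSBs.
⌊·⌋(41231.200) = 41231.

code 41231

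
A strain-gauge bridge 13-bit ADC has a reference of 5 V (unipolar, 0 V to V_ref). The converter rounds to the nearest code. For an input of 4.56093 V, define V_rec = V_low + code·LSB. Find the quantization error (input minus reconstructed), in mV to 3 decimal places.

One LSB is 5 V / 8192 = 0.610 mV.
(4.56093 − 0)/0.000610352 = 7472.6277; round gives code 7473.
V_rec = 0 + 7473·0.000610352 = 4.5611572 V.
Difference: -0.000227227 V → -0.227 mV.

-0.227 mV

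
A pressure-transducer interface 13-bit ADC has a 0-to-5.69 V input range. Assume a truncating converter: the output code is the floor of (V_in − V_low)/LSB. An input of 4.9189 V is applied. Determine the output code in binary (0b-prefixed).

code 0b1101110101001 (decimal 7081)

LSB = 5.69 V / 8192 = 0.695 mV.
(V_in − V_low)/LSB = (4.9189 − 0) / 0.00069458 = 7081.833.
So the output code is 7081.
In binary (0b-prefixed): 0b1101110101001.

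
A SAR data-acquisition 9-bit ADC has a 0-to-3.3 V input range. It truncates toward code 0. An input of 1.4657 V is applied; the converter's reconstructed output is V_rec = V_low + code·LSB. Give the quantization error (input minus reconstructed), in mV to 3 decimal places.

2.614 mV

Step size: 3.3 V ÷ 2^9 = 6.445 mV.
Scaled input = 227.4056 LSBs, so code = 227.
Reconstructed: 1.4630859 V.
Error = 1.4657 − 1.4630859 = 0.00261406 V = 2.614 mV.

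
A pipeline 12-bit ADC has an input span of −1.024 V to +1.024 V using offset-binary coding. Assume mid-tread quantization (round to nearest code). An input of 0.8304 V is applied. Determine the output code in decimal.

code 3709

LSB = 2.048 V / 4096 = 0.500 mV.
(V_in − V_low)/LSB = (0.8304 − (−1.024)) / 0.0005 = 3708.800.
round(3708.800) = 3709.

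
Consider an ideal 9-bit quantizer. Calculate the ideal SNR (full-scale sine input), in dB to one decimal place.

55.9 dB

SNR ≈ 6.02·N + 1.76 dB = 6.02·9 + 1.76 = 55.94 dB.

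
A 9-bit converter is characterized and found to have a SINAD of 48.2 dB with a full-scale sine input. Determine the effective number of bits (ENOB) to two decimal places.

7.71 bits

ENOB = (SINAD − 1.76) / 6.02 = (48.2 − 1.76)/6.02 = 7.714.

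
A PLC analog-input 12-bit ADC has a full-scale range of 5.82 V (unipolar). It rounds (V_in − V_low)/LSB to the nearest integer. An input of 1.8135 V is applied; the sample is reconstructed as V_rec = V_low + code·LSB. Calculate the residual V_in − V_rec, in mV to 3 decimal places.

LSB = 5.82/2^12 = 1.421 mV.
(1.8135 − 0)/0.0014209 = 1276.3052; round gives code 1276.
V_rec = 0 + 1276·0.0014209 = 1.8130664 V.
V_in − V_rec = 0.000433594 V = 0.434 mV.

0.434 mV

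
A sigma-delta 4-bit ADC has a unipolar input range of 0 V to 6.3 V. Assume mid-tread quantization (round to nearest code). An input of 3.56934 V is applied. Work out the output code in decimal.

code 9

Full-scale span = 6.3 V; LSB = 6.3/2^4 = 393.750 mV.
(3.56934 − 0) / 0.39375 = 9.065 LSBs.
So the output code is 9.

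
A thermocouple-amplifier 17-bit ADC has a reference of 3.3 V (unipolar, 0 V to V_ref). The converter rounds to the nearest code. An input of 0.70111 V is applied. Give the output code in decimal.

code 27847

Full-scale span = 3.3 V; LSB = 3.3/2^17 = 25.18 µV.
Input sits at 27847.239 steps above V_low.
round(27847.239) = 27847.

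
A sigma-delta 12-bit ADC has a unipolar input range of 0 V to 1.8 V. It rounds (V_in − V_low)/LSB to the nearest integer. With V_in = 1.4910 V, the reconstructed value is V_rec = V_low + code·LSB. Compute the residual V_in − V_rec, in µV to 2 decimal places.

-64.45 µV

LSB = 1.8/2^12 = 439.45 µV.
(1.4910 − 0)/0.000439453 = 3392.8533; round gives code 3393.
V_rec = 0 + 3393·0.000439453 = 1.4910645 V.
Difference: -6.44531e-05 V → -64.45 µV.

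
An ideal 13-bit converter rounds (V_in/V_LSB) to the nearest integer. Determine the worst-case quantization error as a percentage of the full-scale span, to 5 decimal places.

0.00610 %

Rounding → worst-case error = ½ LSB = V_FS/2^14, so 100/16384 = 0.00610352 % of full scale.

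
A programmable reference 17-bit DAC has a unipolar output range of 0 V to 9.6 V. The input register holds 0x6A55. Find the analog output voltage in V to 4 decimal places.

1.9937 V

LSB = 9.6 V / 2^17 = 73.24 µV.
Code 0x6A55 = 27221 decimal.
V_out = 0 + 27221 × 7.32422e-05 V = 1.99373 V.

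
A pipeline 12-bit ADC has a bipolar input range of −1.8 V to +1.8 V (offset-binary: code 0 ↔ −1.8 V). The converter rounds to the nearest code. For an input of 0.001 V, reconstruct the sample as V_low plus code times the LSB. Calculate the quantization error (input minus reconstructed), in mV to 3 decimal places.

0.121 mV

One LSB is 3.6 V / 4096 = 0.879 mV.
Scaled input = 2049.1378 LSBs, so code = 2049.
Code 2049 maps back to (−1.8) + 2049×0.000878906 V = 0.00087890625 V.
V_in − V_rec = 0.000121094 V = 0.121 mV.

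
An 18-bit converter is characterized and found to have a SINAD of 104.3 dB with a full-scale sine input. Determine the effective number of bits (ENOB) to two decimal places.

17.03 bits

ENOB = (SINAD − 1.76) / 6.02 = (104.3 − 1.76)/6.02 = 17.033.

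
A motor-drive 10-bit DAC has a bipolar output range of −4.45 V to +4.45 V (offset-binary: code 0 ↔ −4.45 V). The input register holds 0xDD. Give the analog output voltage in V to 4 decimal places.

-2.5292 V

LSB = 8.9 V / 2^10 = 8.691 mV.
Code 0xDD = 221 decimal.
V_out = (−4.45) + 221 × 0.00869141 V = -2.5292 V.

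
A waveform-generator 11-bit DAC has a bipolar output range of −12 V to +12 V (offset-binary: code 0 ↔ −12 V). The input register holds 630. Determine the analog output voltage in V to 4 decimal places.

-4.6172 V

LSB = 24 V / 2^11 = 11.719 mV.
V_out = (−12) + 630 × 0.0117188 V = -4.61719 V.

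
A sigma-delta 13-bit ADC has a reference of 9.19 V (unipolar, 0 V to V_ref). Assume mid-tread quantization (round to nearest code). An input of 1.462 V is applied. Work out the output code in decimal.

code 1303

With 8192 levels over 9.19 V, one step is 1.122 mV.
(1.462 − 0) / 0.00112183 = 1303.232 LSBs.
So the output code is 1303.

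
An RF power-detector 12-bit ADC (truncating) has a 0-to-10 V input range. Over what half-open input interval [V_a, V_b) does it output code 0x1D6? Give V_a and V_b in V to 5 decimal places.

LSB = 10/2^12 = 2.441 mV.
Code 0x1D6 = 470 decimal.
V_a = V_low + 470·LSB = 1.14746 V; V_b = V_low + 471·LSB = 1.1499 V.

[1.14746 V, 1.14990 V)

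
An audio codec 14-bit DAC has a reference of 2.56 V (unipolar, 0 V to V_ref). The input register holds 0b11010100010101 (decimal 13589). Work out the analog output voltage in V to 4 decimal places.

2.1233 V

LSB = 2.56 V / 2^14 = 156.25 µV.
Code 0b11010100010101 = 13589 decimal.
V_out = 0 + 13589 × 0.00015625 V = 2.12328 V.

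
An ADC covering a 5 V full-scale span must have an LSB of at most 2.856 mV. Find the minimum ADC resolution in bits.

11 bits

Number of steps required ≥ 5 V / 2.856 mV = 1750.70.
Need 2^N ≥ 1750.70; 2^10 = 1024, 2^11 = 2048.
Minimum N = 11.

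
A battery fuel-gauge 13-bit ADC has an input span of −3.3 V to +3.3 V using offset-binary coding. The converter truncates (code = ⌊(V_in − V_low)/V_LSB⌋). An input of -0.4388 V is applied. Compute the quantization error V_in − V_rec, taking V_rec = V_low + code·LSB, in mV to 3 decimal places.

0.287 mV

One LSB is 6.6 V / 8192 = 0.806 mV.
(-0.4388 − (−3.3))/0.000805664 = 3551.3561; ⌊·⌋ gives code 3551.
Code 3551 maps back to (−3.3) + 3551×0.000805664 V = -0.43908691 V.
Error = -0.4388 − (−0.43908691) = 0.000286914 V = 0.287 mV.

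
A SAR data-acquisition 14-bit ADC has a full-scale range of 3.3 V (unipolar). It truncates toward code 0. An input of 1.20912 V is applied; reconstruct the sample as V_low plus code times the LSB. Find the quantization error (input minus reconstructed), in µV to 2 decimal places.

19.66 µV

Step size: 3.3 V ÷ 2^14 = 201.42 µV.
Scaled input = 6003.0976 LSBs, so code = 6003.
Code 6003 maps back to 0 + 6003×0.000201416 V = 1.2091003 V.
Difference: 1.96582e-05 V → 19.66 µV.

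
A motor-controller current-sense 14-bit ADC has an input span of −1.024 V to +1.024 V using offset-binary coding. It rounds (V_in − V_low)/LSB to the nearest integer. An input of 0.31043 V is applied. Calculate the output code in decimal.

code 10675

LSB = 2.048 V / 16384 = 125.00 µV.
Input sits at 10675.440 steps above V_low.
Round → code 10675.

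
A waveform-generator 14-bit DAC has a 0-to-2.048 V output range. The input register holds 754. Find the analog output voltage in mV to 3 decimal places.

LSB = 2.048 V / 2^14 = 125.00 µV.
V_out = 0 + 754 × 0.000125 V = 0.09425 V.
= 94.250 mV.

94.250 mV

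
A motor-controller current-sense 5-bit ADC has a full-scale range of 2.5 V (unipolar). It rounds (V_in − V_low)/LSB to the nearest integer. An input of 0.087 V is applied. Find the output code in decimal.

code 1

LSB = 2.5 V / 32 = 78.125 mV.
Input sits at 1.114 steps above V_low.
Round → code 1.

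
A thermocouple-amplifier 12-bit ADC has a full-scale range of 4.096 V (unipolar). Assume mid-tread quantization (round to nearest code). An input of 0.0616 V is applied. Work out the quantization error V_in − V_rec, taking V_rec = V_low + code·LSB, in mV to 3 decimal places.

Step size: 4.096 V ÷ 2^12 = 1.000 mV.
(V_in − V_low)/LSB = (0.0616 − 0)/0.001 = 61.6000 → code 62 (round).
Code 62 maps back to 0 + 62×0.001 V = 0.062 V.
Difference: -0.0004 V → -0.400 mV.

-0.400 mV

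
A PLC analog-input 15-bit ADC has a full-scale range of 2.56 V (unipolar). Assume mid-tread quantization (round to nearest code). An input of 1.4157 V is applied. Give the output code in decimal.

code 18121

With 32768 levels over 2.56 V, one step is 78.12 µV.
Input sits at 18120.960 steps above V_low.
Round → code 18121.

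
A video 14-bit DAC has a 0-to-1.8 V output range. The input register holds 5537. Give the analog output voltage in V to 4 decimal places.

LSB = 1.8 V / 2^14 = 109.86 µV.
V_out = 0 + 5537 × 0.000109863 V = 0.608313 V.

0.6083 V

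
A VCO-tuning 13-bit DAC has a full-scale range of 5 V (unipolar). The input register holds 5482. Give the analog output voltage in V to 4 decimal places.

LSB = 5 V / 2^13 = 0.610 mV.
V_out = 0 + 5482 × 0.000610352 V = 3.34595 V.

3.3459 V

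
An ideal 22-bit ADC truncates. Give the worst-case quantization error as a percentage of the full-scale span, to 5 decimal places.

0.00002 %

Truncating → worst-case error = 1 LSB = V_FS/2^22, so 100/4194304 = 2.38419e-05 % of full scale.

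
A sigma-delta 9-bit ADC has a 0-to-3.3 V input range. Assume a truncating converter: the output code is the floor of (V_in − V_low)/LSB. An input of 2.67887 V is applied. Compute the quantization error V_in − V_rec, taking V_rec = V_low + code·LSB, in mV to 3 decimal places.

Step size: 3.3 V ÷ 2^9 = 6.445 mV.
Scaled input = 415.6307 LSBs, so code = 415.
Reconstructed: 2.6748047 V.
Error = 2.67887 − 2.6748047 = 0.00406531 V = 4.065 mV.

4.065 mV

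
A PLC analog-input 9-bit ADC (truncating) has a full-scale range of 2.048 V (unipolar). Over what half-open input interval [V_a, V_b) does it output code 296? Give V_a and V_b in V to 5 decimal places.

LSB = 2.048/2^9 = 4.000 mV.
V_a = V_low + 296·LSB = 1.184 V; V_b = V_low + 297·LSB = 1.188 V.

[1.18400 V, 1.18800 V)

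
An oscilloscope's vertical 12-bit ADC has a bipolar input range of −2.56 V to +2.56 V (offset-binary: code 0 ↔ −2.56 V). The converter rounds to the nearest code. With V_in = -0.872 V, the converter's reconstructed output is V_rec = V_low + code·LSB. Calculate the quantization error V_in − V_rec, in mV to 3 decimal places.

One LSB is 5.12 V / 4096 = 1.250 mV.
Scaled input = 1350.4000 LSBs, so code = 1350.
Code 1350 maps back to (−2.56) + 1350×0.00125 V = -0.8725 V.
V_in − V_rec = 0.0005 V = 0.500 mV.

0.500 mV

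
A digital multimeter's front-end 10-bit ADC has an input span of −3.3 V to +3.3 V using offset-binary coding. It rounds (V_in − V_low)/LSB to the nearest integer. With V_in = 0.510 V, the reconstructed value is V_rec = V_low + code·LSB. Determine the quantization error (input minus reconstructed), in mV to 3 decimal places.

0.820 mV

Step size: 6.6 V ÷ 2^10 = 6.445 mV.
(V_in − V_low)/LSB = (0.510 − (−3.3))/0.00644531 = 591.1273 → code 591 (round).
Code 591 maps back to (−3.3) + 591×0.00644531 V = 0.50917969 V.
Error = 0.510 − 0.50917969 = 0.000820312 V = 0.820 mV.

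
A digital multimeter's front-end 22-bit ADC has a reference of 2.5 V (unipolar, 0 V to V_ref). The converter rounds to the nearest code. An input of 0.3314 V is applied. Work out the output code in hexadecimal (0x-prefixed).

Full-scale span = 2.5 V; LSB = 2.5/2^22 = 0.60 µV.
(0.3314 − 0) / 5.96046e-07 = 555996.938 LSBs.
Round → code 555997.
In hexadecimal (0x-prefixed): 0x87BDD.

code 0x87BDD (decimal 555997)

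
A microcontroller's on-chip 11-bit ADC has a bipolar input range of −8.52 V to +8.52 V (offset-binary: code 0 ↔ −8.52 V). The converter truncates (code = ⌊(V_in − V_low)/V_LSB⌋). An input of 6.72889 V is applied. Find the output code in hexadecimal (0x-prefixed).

Full-scale span = 17.04 V; LSB = 17.04/2^11 = 8.320 mV.
(6.72889 − (−8.52)) / 0.00832031 = 1832.730 LSBs.
Floor → code 1832.
In hexadecimal (0x-prefixed): 0x728.

code 0x728 (decimal 1832)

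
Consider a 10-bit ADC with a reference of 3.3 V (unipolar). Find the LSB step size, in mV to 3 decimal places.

3.223 mV

Full-scale span = 3.3 V.
LSB = 3.3 / 2^10 = 3.3 / 1024 = 0.00322266 V = 3.223 mV.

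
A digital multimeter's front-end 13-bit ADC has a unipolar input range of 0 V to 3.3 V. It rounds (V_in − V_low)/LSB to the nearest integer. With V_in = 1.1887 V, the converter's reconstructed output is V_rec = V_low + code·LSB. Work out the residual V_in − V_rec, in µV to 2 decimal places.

One LSB is 3.3 V / 8192 = 402.83 µV.
Scaled input = 2950.8577 LSBs, so code = 2951.
Reconstructed: 1.1887573 V.
Error = 1.1887 − 1.1887573 = -5.73242e-05 V = -57.32 µV.

-57.32 µV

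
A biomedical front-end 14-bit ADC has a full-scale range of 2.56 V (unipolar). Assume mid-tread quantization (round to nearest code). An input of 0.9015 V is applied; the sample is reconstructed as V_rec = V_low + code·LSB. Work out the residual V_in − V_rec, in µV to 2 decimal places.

One LSB is 2.56 V / 16384 = 156.25 µV.
(V_in − V_low)/LSB = (0.9015 − 0)/0.00015625 = 5769.6000 → code 5770 (round).
Reconstructed: 0.9015625 V.
Error = 0.9015 − 0.9015625 = -6.25e-05 V = -62.50 µV.

-62.50 µV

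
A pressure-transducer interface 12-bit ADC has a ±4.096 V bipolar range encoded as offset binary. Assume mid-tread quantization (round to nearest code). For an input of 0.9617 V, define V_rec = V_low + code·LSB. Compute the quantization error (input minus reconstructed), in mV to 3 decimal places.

One LSB is 8.192 V / 4096 = 2.000 mV.
(V_in − V_low)/LSB = (0.9617 − (−4.096))/0.002 = 2528.8500 → code 2529 (round).
Code 2529 maps back to (−4.096) + 2529×0.002 V = 0.962 V.
Difference: -0.0003 V → -0.300 mV.

-0.300 mV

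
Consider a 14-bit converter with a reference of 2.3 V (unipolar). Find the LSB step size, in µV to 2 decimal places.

140.38 µV

Full-scale span = 2.3 V.
LSB = 2.3 / 2^14 = 2.3 / 16384 = 0.000140381 V = 140.38 µV.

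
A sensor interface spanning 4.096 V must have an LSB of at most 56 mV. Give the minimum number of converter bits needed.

Number of steps required ≥ 4.096 V / 56 mV = 73.14.
Need 2^N ≥ 73.14; 2^6 = 64, 2^7 = 128.
Minimum N = 7.

7 bits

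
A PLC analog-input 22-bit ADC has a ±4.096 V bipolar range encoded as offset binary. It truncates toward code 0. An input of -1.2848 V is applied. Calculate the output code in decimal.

LSB = 8.192 V / 4194304 = 1.95 µV.
(V_in − V_low)/LSB = (-1.2848 − (−4.096)) / 1.95313e-06 = 1439334.400.
So the output code is 1439334.

code 1439334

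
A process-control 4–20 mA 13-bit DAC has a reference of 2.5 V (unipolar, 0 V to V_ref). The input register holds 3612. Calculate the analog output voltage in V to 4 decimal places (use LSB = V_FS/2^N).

1.1023 V

LSB = 2.5 V / 2^13 = 305.18 µV.
V_out = 0 + 3612 × 0.000305176 V = 1.10229 V.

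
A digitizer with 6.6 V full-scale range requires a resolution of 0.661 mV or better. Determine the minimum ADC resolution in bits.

Number of steps required ≥ 6.6 V / 0.661 mV = 9984.87.
Need 2^N ≥ 9984.87; 2^13 = 8192, 2^14 = 16384.
Minimum N = 14.

14 bits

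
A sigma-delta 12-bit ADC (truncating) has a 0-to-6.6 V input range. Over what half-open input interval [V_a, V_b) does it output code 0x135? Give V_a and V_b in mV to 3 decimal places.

LSB = 6.6/2^12 = 1.611 mV.
Code 0x135 = 309 decimal.
V_a = V_low + 309·LSB = 0.4979 V; V_b = V_low + 310·LSB = 0.499512 V.

[497.900 mV, 499.512 mV)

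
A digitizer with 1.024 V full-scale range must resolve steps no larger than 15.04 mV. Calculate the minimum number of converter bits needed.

Number of steps required ≥ 1.024 V / 15.04 mV = 68.09.
Need 2^N ≥ 68.09; 2^6 = 64, 2^7 = 128.
Minimum N = 7.

7 bits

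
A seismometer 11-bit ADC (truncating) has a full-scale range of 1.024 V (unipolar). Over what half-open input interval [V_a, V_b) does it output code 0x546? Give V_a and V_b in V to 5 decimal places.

LSB = 1.024/2^11 = 0.500 mV.
Code 0x546 = 1350 decimal.
V_a = V_low + 1350·LSB = 0.675 V; V_b = V_low + 1351·LSB = 0.6755 V.

[0.67500 V, 0.67550 V)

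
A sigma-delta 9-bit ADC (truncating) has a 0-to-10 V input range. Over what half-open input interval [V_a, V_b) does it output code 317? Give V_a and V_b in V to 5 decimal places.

[6.19141 V, 6.21094 V)

LSB = 10/2^9 = 19.531 mV.
V_a = V_low + 317·LSB = 6.19141 V; V_b = V_low + 318·LSB = 6.21094 V.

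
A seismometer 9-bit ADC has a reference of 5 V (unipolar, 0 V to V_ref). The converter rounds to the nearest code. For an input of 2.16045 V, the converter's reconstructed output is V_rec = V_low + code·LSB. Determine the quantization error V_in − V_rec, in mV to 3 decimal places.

2.247 mV

One LSB is 5 V / 512 = 9.766 mV.
(V_in − V_low)/LSB = (2.16045 − 0)/0.00976562 = 221.2301 → code 221 (round).
Reconstructed: 2.1582031 V.
Difference: 0.00224688 V → 2.247 mV.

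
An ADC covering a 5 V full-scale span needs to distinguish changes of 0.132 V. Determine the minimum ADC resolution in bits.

Number of steps required ≥ 5 V / 0.132 V = 37.88.
Need 2^N ≥ 37.88; 2^5 = 32, 2^6 = 64.
Minimum N = 6.

6 bits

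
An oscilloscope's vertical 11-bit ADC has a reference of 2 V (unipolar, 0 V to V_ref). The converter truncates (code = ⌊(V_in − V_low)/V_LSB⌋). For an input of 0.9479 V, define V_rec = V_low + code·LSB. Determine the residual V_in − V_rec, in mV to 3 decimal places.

Step size: 2 V ÷ 2^11 = 0.977 mV.
(V_in − V_low)/LSB = (0.9479 − 0)/0.000976562 = 970.6496 → code 970 (floor).
Code 970 maps back to 0 + 970×0.000976562 V = 0.94726562 V.
Error = 0.9479 − 0.94726562 = 0.000634375 V = 0.634 mV.

0.634 mV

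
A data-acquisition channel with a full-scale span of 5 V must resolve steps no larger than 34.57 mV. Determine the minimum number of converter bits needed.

8 bits

Number of steps required ≥ 5 V / 34.57 mV = 144.63.
Need 2^N ≥ 144.63; 2^7 = 128, 2^8 = 256.
Minimum N = 8.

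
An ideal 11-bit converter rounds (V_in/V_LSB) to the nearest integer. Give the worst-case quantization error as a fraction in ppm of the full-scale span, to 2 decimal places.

Rounding → worst-case error = ½ LSB = V_FS/2^12, so 1e+06/4096 = 244.141 ppm of full scale.

244.14 ppm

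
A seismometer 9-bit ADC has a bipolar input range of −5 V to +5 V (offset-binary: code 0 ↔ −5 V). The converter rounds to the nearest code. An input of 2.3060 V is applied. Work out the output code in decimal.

code 374

Full-scale span = 10 V; LSB = 10/2^9 = 19.531 mV.
Input sits at 374.067 steps above V_low.
Round → code 374.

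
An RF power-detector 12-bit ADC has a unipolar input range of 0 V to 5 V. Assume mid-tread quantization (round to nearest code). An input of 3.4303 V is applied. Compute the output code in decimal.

LSB = 5 V / 4096 = 1.221 mV.
Input sits at 2810.102 steps above V_low.
Round → code 2810.

code 2810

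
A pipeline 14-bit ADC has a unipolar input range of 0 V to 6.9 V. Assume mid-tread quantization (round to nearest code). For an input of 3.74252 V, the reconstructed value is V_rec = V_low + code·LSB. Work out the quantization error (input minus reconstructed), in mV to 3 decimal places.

-0.174 mV

One LSB is 6.9 V / 16384 = 421.14 µV.
(V_in − V_low)/LSB = (3.74252 − 0)/0.000421143 = 8886.5866 → code 8887 (round).
Reconstructed: 3.7426941 V.
V_in − V_rec = -0.000174092 V = -0.174 mV.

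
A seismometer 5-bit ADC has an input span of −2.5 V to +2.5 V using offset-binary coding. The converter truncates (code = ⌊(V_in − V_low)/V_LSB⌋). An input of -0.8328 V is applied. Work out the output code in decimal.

Full-scale span = 5 V; LSB = 5/2^5 = 156.250 mV.
(V_in − V_low)/LSB = (-0.8328 − (−2.5)) / 0.15625 = 10.670.
Floor → code 10.

code 10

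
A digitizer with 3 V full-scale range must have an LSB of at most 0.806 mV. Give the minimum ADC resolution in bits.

12 bits

Number of steps required ≥ 3 V / 0.806 mV = 3722.08.
Need 2^N ≥ 3722.08; 2^11 = 2048, 2^12 = 4096.
Minimum N = 12.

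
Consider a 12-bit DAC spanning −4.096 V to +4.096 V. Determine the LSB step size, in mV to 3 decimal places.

2.000 mV

Full-scale span = 8.192 V.
LSB = 8.192 / 2^12 = 8.192 / 4096 = 0.002 V = 2.000 mV.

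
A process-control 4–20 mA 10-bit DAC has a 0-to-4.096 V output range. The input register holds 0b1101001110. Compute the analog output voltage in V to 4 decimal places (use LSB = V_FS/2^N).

LSB = 4.096 V / 2^10 = 4.000 mV.
Code 0b1101001110 = 846 decimal.
V_out = 0 + 846 × 0.004 V = 3.384 V.

3.3840 V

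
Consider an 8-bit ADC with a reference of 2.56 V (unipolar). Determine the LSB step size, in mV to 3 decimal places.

Full-scale span = 2.56 V.
LSB = 2.56 / 2^8 = 2.56 / 256 = 0.01 V = 10.000 mV.

10.000 mV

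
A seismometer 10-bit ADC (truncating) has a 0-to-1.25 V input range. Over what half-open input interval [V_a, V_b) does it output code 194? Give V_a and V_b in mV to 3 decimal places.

[236.816 mV, 238.037 mV)

LSB = 1.25/2^10 = 1.221 mV.
V_a = V_low + 194·LSB = 0.236816 V; V_b = V_low + 195·LSB = 0.238037 V.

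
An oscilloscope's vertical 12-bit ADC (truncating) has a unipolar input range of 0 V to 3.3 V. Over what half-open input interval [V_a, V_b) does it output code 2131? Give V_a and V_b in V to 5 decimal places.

[1.71687 V, 1.71768 V)

LSB = 3.3/2^12 = 0.806 mV.
V_a = V_low + 2131·LSB = 1.71687 V; V_b = V_low + 2132·LSB = 1.71768 V.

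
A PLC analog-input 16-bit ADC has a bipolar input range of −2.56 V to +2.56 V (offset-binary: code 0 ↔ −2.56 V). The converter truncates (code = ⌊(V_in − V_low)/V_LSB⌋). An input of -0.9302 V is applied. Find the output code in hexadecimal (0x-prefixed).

Full-scale span = 5.12 V; LSB = 5.12/2^16 = 78.12 µV.
(-0.9302 − (−2.56)) / 7.8125e-05 = 20861.440 LSBs.
⌊·⌋(20861.440) = 20861.
In hexadecimal (0x-prefixed): 0x517D.

code 0x517D (decimal 20861)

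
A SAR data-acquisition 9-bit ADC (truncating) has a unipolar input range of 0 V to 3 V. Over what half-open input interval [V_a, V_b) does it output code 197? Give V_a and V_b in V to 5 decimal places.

LSB = 3/2^9 = 5.859 mV.
V_a = V_low + 197·LSB = 1.1543 V; V_b = V_low + 198·LSB = 1.16016 V.

[1.15430 V, 1.16016 V)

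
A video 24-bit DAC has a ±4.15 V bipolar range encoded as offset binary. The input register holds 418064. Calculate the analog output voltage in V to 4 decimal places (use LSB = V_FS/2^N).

LSB = 8.3 V / 2^24 = 0.49 µV.
V_out = (−4.15) + 418064 × 4.94719e-07 V = -3.94318 V.

-3.9432 V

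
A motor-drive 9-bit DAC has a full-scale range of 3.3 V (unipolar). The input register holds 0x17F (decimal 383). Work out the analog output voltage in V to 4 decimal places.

LSB = 3.3 V / 2^9 = 6.445 mV.
Code 0x17F = 383 decimal.
V_out = 0 + 383 × 0.00644531 V = 2.46855 V.

2.4686 V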